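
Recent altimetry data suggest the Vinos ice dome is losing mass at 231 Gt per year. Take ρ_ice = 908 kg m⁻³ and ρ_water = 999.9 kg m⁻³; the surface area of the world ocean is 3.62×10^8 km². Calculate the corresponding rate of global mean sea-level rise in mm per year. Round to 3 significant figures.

≈ 0.638 mm/yr

ρ_w = 999.9 kg m⁻³. Annual water volume added = 231 Gt / ρ_w = 2.310×10^14 kg / 999.9 kg m⁻³ = 2.310×10^11 m³.
Δh per year = 2.310×10^11 / 3.62×10^14 = 6.38×10^-4 m = 0.638 mm.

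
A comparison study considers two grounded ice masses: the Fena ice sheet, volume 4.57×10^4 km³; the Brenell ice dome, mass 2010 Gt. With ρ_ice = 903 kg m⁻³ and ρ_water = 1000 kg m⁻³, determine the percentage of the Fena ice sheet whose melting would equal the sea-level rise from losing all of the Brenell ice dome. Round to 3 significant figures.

Equal sea-level rise means equal mass of meltwater, i.e. equal mass of ice lost.
Ice mass of Brenell: 2.010×10^15 kg; ice mass of Fena: 4.127×10^16 kg.
Fraction required = 2.010×10^15 / 4.127×10^16 = 0.0487 → 4.87 %.

≈ 4.87 %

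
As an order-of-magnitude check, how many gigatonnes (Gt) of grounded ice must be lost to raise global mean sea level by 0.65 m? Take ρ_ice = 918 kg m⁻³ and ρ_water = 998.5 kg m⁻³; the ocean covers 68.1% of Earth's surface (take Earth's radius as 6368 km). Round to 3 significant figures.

Required water volume = Δh × A = 0.65 m × 3.47×10^14 m² = 2.256×10^14 m³.
ρ_w = 998.5 kg m⁻³, so the mass of water = 2.256×10^14 m³ × 998.5 kg m⁻³ = 2.252×10^17 kg = 2.25×10^5 Gt (and the same mass of ice, by conservation).

≈ 2.25×10^5 Gt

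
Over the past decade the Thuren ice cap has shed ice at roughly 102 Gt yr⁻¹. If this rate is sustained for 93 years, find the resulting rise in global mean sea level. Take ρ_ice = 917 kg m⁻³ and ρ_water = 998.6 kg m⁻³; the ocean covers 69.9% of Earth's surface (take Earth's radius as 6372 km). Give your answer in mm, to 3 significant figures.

Total mass lost = 102 Gt/yr × 93 yr = 9486 Gt = 9.486×10^15 kg.
ρ_w = 998.6 kg m⁻³, so water volume = 9.486×10^15 / 998.6 = 9.499×10^12 m³.
Δh = 9.499×10^12 / 3.57×10^14 = 0.0266 m = 26.6 mm.

≈ 26.6 mm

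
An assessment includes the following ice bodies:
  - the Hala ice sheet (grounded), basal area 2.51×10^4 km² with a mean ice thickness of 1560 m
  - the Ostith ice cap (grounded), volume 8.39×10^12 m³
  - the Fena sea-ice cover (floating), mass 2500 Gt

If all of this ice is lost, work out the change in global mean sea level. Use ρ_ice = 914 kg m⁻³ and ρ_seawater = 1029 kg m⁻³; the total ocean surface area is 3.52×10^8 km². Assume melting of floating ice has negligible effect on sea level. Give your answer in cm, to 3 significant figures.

≈ 12.0 cm

Hala: ice volume = 2.51×10^4 km² × 1560 m = 3.916×10^4 km³; 3.916×10^4 × (914/1029) = 3.478×10^4 km³ of water.
Ostith: 8.39×10^12 m³ × (914/1029) = 7.452×10^12 m³ of water.
The Fena sea-ice cover is floating and already displaces its own weight of water, so its melt adds essentially nothing to sea level.
Total added water ≈ 4.223×10^13 m³ over 3.52×10^14 m² → Δh = 0.120 m = 12.0 cm.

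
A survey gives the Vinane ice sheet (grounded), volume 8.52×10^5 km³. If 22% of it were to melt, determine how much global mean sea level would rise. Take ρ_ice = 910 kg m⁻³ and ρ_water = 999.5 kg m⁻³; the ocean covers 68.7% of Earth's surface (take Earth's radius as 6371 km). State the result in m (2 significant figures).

≈ 0.49 m

Vinane: 0.22 × 8.52×10^5 km³ × (910/999.5) = 1.707×10^5 km³ of water.
Spread over 3.50×10^14 m² of ocean, Δh = 1.707×10^14 / 3.50×10^14 = 0.487 m.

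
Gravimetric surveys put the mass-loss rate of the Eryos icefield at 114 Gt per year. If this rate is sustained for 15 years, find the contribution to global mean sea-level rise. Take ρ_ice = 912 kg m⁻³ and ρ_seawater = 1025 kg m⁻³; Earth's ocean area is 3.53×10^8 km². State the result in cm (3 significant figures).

Total mass lost = 114 Gt/yr × 15 yr = 1710 Gt = 1.710×10^15 kg.
ρ_w = 1025 kg m⁻³, so water volume = 1.710×10^15 / 1025 = 1.668×10^12 m³.
Δh = 1.668×10^12 / 3.53×10^14 = 4.73×10^-3 m = 0.473 cm.

≈ 0.473 cm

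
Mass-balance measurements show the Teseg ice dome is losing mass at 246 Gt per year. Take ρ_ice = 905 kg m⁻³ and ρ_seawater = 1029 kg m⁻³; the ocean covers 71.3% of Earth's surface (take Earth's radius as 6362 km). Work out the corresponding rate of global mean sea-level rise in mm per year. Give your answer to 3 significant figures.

≈ 0.659 mm/yr

ρ_w = 1029 kg m⁻³. Annual water volume added = 246 Gt / ρ_w = 2.460×10^14 kg / 1029 kg m⁻³ = 2.391×10^11 m³.
Δh per year = 2.391×10^11 / 3.63×10^14 = 6.59×10^-4 m = 0.659 mm.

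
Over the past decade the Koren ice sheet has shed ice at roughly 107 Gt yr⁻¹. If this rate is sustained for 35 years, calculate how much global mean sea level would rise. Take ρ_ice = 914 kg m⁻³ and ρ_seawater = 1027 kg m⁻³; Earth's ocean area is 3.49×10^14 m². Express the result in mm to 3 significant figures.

≈ 10.4 mm

Total mass lost = 107 Gt/yr × 35 yr = 3745 Gt = 3.745×10^15 kg.
ρ_w = 1027 kg m⁻³, so water volume = 3.745×10^15 / 1027 = 3.647×10^12 m³.
Δh = 3.647×10^12 / 3.49×10^14 = 0.0104 m = 10.4 mm.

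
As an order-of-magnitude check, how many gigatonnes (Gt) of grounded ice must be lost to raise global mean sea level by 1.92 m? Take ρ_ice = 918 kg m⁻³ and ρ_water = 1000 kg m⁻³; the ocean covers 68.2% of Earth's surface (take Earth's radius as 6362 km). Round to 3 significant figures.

Required water volume = Δh × A = 1.92 m × 3.47×10^14 m² = 6.660×10^14 m³.
ρ_w = 1000 kg m⁻³, so the mass of water = 6.660×10^14 m³ × 1000 kg m⁻³ = 6.660×10^17 kg = 6.66×10^5 Gt (and the same mass of ice, by conservation).

≈ 6.66×10^5 Gt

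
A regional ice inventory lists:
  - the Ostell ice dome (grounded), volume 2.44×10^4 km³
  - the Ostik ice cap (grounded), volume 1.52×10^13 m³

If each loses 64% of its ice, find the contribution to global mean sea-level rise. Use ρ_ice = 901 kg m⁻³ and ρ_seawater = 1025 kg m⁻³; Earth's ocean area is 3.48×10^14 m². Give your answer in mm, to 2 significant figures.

Ostell: 0.64 × 2.44×10^4 km³ × (901/1025) = 1.373×10^4 km³ of water.
Ostik: 0.64 × 1.52×10^13 m³ × (901/1025) = 8.551×10^12 m³ of water.
Total added water ≈ 2.228×10^13 m³ over 3.48×10^14 m² → Δh = 0.0640 m = 64 mm.

≈ 64 mm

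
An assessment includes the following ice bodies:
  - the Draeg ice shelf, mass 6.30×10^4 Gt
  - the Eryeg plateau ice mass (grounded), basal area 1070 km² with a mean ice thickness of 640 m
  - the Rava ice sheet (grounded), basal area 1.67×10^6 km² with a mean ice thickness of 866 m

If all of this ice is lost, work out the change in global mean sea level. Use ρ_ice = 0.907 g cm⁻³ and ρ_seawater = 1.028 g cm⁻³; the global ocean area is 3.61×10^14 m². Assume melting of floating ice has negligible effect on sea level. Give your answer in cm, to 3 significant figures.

≈ 354 cm

The Draeg ice shelf is floating and already displaces its own weight of water, so its melt adds essentially nothing to sea level.
Eryeg: ice volume = 1070 km² × 640 m = 684.8 km³; 684.8 × (907/1028) = 604.2 km³ of water.
Rava: ice volume = 1.67×10^6 km² × 866 m = 1.446×10^6 km³; 1.446×10^6 × (907/1028) = 1.276×10^6 km³ of water.
Total added water ≈ 1.277×10^15 m³ over 3.61×10^14 m² → Δh = 3.54 m = 354 cm.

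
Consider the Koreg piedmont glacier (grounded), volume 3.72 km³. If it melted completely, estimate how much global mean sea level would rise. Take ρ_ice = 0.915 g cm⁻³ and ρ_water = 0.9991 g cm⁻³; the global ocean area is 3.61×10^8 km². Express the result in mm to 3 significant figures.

≈ 9.44×10^-3 mm

Koreg: 3.72 km³ × (915/999.1) = 3.407 km³ of water.
Spread over 3.61×10^14 m² of ocean, Δh = 3.407×10^9 / 3.61×10^14 = 9.44×10^-6 m = 9.44×10^-3 mm.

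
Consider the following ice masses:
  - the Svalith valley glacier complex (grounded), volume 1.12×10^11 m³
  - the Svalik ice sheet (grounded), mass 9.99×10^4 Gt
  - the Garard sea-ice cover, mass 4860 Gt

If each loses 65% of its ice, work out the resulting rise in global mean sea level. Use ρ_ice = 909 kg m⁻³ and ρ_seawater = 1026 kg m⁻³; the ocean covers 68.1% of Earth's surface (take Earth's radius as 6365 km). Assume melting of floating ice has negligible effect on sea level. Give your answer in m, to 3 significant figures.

≈ 0.183 m

Svalith: 0.65 × 1.12×10^11 m³ × (909/1026) = 6.450×10^10 m³ of water.
Svalik: 0.65 × 9.99×10^4 Gt = 6.494×10^16 kg; dividing by ρ_w = 1026 kg m⁻³ gives 6.329×10^13 m³ of water.
The Garard sea-ice cover is floating and already displaces its own weight of water, so its melt adds essentially nothing to sea level.
Total added water ≈ 6.335×10^13 m³ over 3.47×10^14 m² → Δh = 0.183 m.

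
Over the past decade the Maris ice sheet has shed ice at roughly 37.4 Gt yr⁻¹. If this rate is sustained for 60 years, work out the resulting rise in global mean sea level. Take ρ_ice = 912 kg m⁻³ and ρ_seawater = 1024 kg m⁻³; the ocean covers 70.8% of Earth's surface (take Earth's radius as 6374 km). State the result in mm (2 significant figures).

≈ 6.1 mm

Total mass lost = 37.4 Gt/yr × 60 yr = 2244 Gt = 2.244×10^15 kg.
ρ_w = 1024 kg m⁻³, so water volume = 2.244×10^15 / 1024 = 2.191×10^12 m³.
Δh = 2.191×10^12 / 3.61×10^14 = 6.06×10^-3 m = 6.1 mm.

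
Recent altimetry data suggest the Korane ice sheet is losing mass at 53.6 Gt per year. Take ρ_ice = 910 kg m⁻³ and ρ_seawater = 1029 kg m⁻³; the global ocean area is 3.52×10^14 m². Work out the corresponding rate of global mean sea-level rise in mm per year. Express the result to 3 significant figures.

≈ 0.148 mm/yr

ρ_w = 1029 kg m⁻³. Annual water volume added = 53.6 Gt / ρ_w = 5.360×10^13 kg / 1029 kg m⁻³ = 5.209×10^10 m³.
Δh per year = 5.209×10^10 / 3.52×10^14 = 1.48×10^-4 m = 0.148 mm.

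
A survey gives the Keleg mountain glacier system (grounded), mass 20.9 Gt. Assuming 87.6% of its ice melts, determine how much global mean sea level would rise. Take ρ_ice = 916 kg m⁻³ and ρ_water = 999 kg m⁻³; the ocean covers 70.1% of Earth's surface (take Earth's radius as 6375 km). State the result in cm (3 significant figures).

Keleg: 0.876 × 20.9 Gt = 1.831×10^13 kg; dividing by ρ_w = 999 kg m⁻³ gives 1.833×10^10 m³ of water.
Spread over 3.58×10^14 m² of ocean, Δh = 1.833×10^10 / 3.58×10^14 = 5.12×10^-5 m = 5.12×10^-3 cm.

≈ 5.12×10^-3 cm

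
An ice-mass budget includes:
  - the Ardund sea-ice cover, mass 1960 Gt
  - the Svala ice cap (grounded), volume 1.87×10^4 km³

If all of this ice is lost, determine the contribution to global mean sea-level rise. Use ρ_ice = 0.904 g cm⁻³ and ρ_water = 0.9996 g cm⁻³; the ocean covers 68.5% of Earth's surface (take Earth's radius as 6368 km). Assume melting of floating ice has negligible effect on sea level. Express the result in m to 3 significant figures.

The Ardund sea-ice cover is floating and already displaces its own weight of water, so its melt adds essentially nothing to sea level.
Svala: 1.87×10^4 km³ × (904/999.6) = 1.691×10^4 km³ of water.
Total added water ≈ 1.691×10^13 m³ over 3.49×10^14 m² → Δh = 0.0484 m.

≈ 0.0484 m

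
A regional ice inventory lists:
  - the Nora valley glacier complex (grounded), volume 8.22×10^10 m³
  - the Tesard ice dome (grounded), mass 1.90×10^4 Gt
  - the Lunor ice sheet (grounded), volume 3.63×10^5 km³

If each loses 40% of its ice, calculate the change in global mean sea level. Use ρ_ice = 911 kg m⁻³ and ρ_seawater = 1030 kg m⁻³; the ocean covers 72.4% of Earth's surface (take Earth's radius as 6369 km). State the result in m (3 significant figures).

≈ 0.368 m

Nora: 0.4 × 8.22×10^10 m³ × (911/1030) = 2.908×10^10 m³ of water.
Tesard: 0.4 × 1.90×10^4 Gt = 7.600×10^15 kg; dividing by ρ_w = 1030 kg m⁻³ gives 7.379×10^12 m³ of water.
Lunor: 0.4 × 3.63×10^5 km³ × (911/1030) = 1.284×10^5 km³ of water.
Total added water ≈ 1.358×10^14 m³ over 3.69×10^14 m² → Δh = 0.368 m.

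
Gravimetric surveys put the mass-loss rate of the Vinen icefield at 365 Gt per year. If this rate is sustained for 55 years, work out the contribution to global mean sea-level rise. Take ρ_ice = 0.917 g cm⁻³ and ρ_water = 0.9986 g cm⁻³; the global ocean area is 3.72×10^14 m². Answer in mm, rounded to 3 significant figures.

≈ 54.0 mm

Total mass lost = 365 Gt/yr × 55 yr = 2.008×10^4 Gt = 2.008×10^16 kg.
ρ_w = 0.9986 g cm⁻³ = 998.6 kg m⁻³, so water volume = 2.008×10^16 / 998.6 = 2.010×10^13 m³.
Δh = 2.010×10^13 / 3.72×10^14 = 0.0540 m = 54.0 mm.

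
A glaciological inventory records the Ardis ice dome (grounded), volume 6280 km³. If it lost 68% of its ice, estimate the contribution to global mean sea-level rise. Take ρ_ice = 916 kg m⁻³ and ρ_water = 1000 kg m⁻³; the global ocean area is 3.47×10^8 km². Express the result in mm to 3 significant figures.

Ardis: 0.68 × 6280 km³ × (916/1000) = 3912 km³ of water.
Spread over 3.47×10^14 m² of ocean, Δh = 3.912×10^12 / 3.47×10^14 = 0.0113 m = 11.3 mm.

≈ 11.3 mm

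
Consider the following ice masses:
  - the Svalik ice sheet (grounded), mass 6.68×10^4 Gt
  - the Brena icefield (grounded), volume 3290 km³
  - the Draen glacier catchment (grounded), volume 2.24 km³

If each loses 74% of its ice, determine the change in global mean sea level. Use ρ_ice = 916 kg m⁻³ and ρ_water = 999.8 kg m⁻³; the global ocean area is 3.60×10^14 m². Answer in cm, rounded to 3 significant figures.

≈ 14.4 cm

Svalik: 0.74 × 6.68×10^4 Gt = 4.943×10^16 kg; dividing by ρ_w = 999.8 kg m⁻³ gives 4.944×10^13 m³ of water.
Brena: 0.74 × 3290 km³ × (916/999.8) = 2231 km³ of water.
Draen: 0.74 × 2.24 km³ × (916/999.8) = 1.519 km³ of water.
Total added water ≈ 5.167×10^13 m³ over 3.60×10^14 m² → Δh = 0.144 m = 14.4 cm.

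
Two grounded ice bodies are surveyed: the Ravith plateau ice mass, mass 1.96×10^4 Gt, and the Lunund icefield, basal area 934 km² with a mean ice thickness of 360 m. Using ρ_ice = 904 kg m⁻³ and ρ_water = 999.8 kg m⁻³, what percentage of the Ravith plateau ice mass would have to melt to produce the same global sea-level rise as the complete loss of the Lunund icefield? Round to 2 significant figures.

≈ 1.6 %

Equal sea-level rise means equal mass of meltwater, i.e. equal mass of ice lost.
Ice mass of Lunund: 3.040×10^14 kg; ice mass of Ravith: 1.960×10^16 kg.
Fraction required = 3.040×10^14 / 1.960×10^16 = 0.0155 → 1.6 %.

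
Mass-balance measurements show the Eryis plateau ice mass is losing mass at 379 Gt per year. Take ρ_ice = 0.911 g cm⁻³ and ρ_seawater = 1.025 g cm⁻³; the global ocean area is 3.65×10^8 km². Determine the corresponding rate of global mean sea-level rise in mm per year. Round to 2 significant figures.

≈ 1.0 mm/yr

ρ_w = 1.025 g cm⁻³ = 1025 kg m⁻³. Annual water volume added = 379 Gt / ρ_w = 3.790×10^14 kg / 1025 kg m⁻³ = 3.698×10^11 m³.
Δh per year = 3.698×10^11 / 3.65×10^14 = 1.01×10^-3 m = 1.0 mm.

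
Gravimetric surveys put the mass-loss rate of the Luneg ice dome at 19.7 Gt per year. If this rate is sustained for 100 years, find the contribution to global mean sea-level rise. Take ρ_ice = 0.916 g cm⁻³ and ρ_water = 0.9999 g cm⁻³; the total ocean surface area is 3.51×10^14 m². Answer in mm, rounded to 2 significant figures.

≈ 5.6 mm

Total mass lost = 19.7 Gt/yr × 100 yr = 1970 Gt = 1.970×10^15 kg.
ρ_w = 0.9999 g cm⁻³ = 999.9 kg m⁻³, so water volume = 1.970×10^15 / 999.9 = 1.970×10^12 m³.
Δh = 1.970×10^12 / 3.51×10^14 = 5.61×10^-3 m = 5.6 mm.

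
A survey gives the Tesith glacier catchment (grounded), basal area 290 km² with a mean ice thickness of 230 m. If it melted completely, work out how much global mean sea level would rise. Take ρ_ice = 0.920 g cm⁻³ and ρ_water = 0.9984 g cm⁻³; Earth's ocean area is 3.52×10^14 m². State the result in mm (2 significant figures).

≈ 0.17 mm

Tesith: ice volume = 290 km² × 230 m = 66.70 km³; 66.70 × (920/998.4) = 61.46 km³ of water.
Spread over 3.52×10^14 m² of ocean, Δh = 6.146×10^10 / 3.52×10^14 = 1.75×10^-4 m = 0.17 mm.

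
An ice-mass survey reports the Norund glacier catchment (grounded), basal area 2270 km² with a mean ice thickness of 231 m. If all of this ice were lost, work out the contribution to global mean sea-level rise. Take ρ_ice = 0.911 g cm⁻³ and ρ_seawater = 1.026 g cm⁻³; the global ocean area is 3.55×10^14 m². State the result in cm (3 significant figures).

≈ 0.131 cm

Norund: ice volume = 2270 km² × 231 m = 524.4 km³; 524.4 × (911/1026) = 465.6 km³ of water.
Spread over 3.55×10^14 m² of ocean, Δh = 4.656×10^11 / 3.55×10^14 = 1.31×10^-3 m = 0.131 cm.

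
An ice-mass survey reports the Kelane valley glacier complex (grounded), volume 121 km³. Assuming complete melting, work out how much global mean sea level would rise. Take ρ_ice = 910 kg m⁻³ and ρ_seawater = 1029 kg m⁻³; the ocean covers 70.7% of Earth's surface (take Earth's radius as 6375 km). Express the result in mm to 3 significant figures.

≈ 0.296 mm

Kelane: 121 km³ × (910/1029) = 107.0 km³ of water.
Spread over 3.61×10^14 m² of ocean, Δh = 1.070×10^11 / 3.61×10^14 = 2.96×10^-4 m = 0.296 mm.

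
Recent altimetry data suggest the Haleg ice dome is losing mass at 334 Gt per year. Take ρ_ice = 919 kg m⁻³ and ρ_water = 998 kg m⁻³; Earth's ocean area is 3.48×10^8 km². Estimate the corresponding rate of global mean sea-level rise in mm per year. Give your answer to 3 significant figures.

≈ 0.962 mm/yr

ρ_w = 998 kg m⁻³. Annual water volume added = 334 Gt / ρ_w = 3.340×10^14 kg / 998 kg m⁻³ = 3.347×10^11 m³.
Δh per year = 3.347×10^11 / 3.48×10^14 = 9.62×10^-4 m = 0.962 mm.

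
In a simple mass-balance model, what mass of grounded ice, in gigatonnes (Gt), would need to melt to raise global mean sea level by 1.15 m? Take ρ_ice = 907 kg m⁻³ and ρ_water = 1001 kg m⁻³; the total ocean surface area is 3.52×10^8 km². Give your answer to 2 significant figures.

Required water volume = Δh × A = 1.15 m × 3.52×10^14 m² = 4.048×10^14 m³.
ρ_w = 1001 kg m⁻³, so the mass of water = 4.048×10^14 m³ × 1001 kg m⁻³ = 4.052×10^17 kg = 4.1×10^5 Gt (and the same mass of ice, by conservation).

≈ 4.1×10^5 Gt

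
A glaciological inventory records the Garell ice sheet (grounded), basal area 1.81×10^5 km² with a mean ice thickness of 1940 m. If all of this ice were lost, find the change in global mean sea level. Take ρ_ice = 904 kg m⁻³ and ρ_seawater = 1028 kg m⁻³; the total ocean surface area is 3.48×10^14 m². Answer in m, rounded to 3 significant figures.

≈ 0.887 m

Garell: ice volume = 1.81×10^5 km² × 1940 m = 3.511×10^5 km³; 3.511×10^5 × (904/1028) = 3.088×10^5 km³ of water.
Spread over 3.48×10^14 m² of ocean, Δh = 3.088×10^14 / 3.48×10^14 = 0.887 m.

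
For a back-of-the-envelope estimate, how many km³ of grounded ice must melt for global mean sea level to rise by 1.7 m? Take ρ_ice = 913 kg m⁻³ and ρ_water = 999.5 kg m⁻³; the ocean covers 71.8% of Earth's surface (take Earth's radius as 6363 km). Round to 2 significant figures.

≈ 6.8×10^5 km³

Required water volume = Δh × A = 1.7 m × 3.65×10^14 m² = 6.210×10^14 m³ = 6.210×10^5 km³.
Ice volume = water volume × ρ_w/ρ_ice = 6.210×10^5 × 999.5/913 = 6.8×10^5 km³.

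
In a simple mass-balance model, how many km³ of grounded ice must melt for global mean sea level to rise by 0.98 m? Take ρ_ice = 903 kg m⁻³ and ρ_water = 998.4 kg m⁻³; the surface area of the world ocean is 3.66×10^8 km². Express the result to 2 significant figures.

≈ 4.0×10^5 km³

Required water volume = Δh × A = 0.98 m × 3.66×10^14 m² = 3.587×10^14 m³ = 3.587×10^5 km³.
Ice volume = water volume × ρ_w/ρ_ice = 3.587×10^5 × 998.4/903 = 4.0×10^5 km³.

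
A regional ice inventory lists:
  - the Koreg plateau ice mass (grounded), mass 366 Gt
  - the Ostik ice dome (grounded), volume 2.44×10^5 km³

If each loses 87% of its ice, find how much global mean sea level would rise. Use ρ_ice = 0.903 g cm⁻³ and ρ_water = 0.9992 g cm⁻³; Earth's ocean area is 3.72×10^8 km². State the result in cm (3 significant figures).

Koreg: 0.87 × 366 Gt = 3.184×10^14 kg; dividing by ρ_w = 0.9992 g cm⁻³ = 999.2 kg m⁻³ gives 3.187×10^11 m³ of water.
Ostik: 0.87 × 2.44×10^5 km³ × (903/999.2) = 1.918×10^5 km³ of water.
Total added water ≈ 1.922×10^14 m³ over 3.72×10^14 m² → Δh = 0.517 m = 51.7 cm.

≈ 51.7 cm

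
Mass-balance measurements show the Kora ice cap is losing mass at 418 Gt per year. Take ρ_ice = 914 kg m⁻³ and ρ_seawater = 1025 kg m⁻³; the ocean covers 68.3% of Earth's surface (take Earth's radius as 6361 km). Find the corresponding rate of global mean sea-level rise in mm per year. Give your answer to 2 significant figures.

≈ 1.2 mm/yr

ρ_w = 1025 kg m⁻³. Annual water volume added = 418 Gt / ρ_w = 4.180×10^14 kg / 1025 kg m⁻³ = 4.078×10^11 m³.
Δh per year = 4.078×10^11 / 3.47×10^14 = 1.17×10^-3 m = 1.2 mm.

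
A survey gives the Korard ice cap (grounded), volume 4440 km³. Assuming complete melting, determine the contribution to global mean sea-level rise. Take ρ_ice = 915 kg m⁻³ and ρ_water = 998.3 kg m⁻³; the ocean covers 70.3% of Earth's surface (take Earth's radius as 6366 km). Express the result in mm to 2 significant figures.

Korard: 4440 km³ × (915/998.3) = 4070 km³ of water.
Spread over 3.58×10^14 m² of ocean, Δh = 4.070×10^12 / 3.58×10^14 = 0.0114 m = 11 mm.

≈ 11 mm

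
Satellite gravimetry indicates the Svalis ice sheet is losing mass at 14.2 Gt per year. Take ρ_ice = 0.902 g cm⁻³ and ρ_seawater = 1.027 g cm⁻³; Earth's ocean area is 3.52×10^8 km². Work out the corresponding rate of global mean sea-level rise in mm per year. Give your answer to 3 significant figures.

ρ_w = 1.027 g cm⁻³ = 1027 kg m⁻³. Annual water volume added = 14.2 Gt / ρ_w = 1.420×10^13 kg / 1027 kg m⁻³ = 1.383×10^10 m³.
Δh per year = 1.383×10^10 / 3.52×10^14 = 3.93×10^-5 m = 0.0393 mm.

≈ 0.0393 mm/yr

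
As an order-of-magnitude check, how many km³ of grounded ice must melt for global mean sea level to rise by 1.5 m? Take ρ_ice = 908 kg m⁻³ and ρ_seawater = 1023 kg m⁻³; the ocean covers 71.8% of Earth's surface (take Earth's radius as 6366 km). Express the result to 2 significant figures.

Required water volume = Δh × A = 1.5 m × 3.66×10^14 m² = 5.485×10^14 m³ = 5.485×10^5 km³.
Ice volume = water volume × ρ_w/ρ_ice = 5.485×10^5 × 1023/908 = 6.2×10^5 km³.

≈ 6.2×10^5 km³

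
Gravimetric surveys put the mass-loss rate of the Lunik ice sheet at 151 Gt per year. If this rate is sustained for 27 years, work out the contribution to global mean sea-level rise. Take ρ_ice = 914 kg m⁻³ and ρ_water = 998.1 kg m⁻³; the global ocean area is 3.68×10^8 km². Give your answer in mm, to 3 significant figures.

≈ 11.1 mm

Total mass lost = 151 Gt/yr × 27 yr = 4077 Gt = 4.077×10^15 kg.
ρ_w = 998.1 kg m⁻³, so water volume = 4.077×10^15 / 998.1 = 4.085×10^12 m³.
Δh = 4.085×10^12 / 3.68×10^14 = 0.0111 m = 11.1 mm.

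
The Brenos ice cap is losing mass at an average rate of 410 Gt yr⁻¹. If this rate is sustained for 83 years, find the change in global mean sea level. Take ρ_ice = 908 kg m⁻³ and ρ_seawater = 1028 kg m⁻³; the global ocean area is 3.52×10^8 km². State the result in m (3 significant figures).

≈ 0.0940 m

Total mass lost = 410 Gt/yr × 83 yr = 3.403×10^4 Gt = 3.403×10^16 kg.
ρ_w = 1028 kg m⁻³, so water volume = 3.403×10^16 / 1028 = 3.310×10^13 m³.
Δh = 3.310×10^13 / 3.52×10^14 = 0.0940 m.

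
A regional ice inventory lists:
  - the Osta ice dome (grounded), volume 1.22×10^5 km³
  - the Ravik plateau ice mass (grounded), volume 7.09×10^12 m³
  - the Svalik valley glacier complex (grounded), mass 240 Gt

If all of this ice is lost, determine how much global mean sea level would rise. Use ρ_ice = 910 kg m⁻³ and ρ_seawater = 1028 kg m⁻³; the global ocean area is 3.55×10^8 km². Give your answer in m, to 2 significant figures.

Osta: 1.22×10^5 km³ × (910/1028) = 1.080×10^5 km³ of water.
Ravik: 7.09×10^12 m³ × (910/1028) = 6.276×10^12 m³ of water.
Svalik: 240 Gt = 2.400×10^14 kg; dividing by ρ_w = 1028 kg m⁻³ gives 2.335×10^11 m³ of water.
Total added water ≈ 1.145×10^14 m³ over 3.55×10^14 m² → Δh = 0.323 m.

≈ 0.32 m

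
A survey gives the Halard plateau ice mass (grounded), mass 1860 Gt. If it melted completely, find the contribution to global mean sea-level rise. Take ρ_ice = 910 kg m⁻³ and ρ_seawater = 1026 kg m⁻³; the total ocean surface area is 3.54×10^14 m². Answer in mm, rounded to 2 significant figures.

≈ 5.1 mm

Halard: 1860 Gt = 1.860×10^15 kg; dividing by ρ_w = 1026 kg m⁻³ gives 1.813×10^12 m³ of water.
Spread over 3.54×10^14 m² of ocean, Δh = 1.813×10^12 / 3.54×10^14 = 5.12×10^-3 m = 5.1 mm.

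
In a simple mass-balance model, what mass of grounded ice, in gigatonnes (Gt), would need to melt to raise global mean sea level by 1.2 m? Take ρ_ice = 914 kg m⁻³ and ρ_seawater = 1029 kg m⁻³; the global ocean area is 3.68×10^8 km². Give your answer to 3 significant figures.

Required water volume = Δh × A = 1.2 m × 3.68×10^14 m² = 4.416×10^14 m³.
ρ_w = 1029 kg m⁻³, so the mass of water = 4.416×10^14 m³ × 1029 kg m⁻³ = 4.544×10^17 kg = 4.54×10^5 Gt (and the same mass of ice, by conservation).

≈ 4.54×10^5 Gt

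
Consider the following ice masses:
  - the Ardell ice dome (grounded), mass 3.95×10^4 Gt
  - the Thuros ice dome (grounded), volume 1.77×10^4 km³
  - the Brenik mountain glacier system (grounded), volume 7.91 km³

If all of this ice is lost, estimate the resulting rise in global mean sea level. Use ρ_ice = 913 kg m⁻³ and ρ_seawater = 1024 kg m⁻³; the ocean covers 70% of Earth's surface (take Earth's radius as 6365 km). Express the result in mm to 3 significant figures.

Ardell: 3.95×10^4 Gt = 3.950×10^16 kg; dividing by ρ_w = 1024 kg m⁻³ gives 3.857×10^13 m³ of water.
Thuros: 1.77×10^4 km³ × (913/1024) = 1.578×10^4 km³ of water.
Brenik: 7.91 km³ × (913/1024) = 7.053 km³ of water.
Total added water ≈ 5.436×10^13 m³ over 3.56×10^14 m² → Δh = 0.153 m = 153 mm.

≈ 153 mm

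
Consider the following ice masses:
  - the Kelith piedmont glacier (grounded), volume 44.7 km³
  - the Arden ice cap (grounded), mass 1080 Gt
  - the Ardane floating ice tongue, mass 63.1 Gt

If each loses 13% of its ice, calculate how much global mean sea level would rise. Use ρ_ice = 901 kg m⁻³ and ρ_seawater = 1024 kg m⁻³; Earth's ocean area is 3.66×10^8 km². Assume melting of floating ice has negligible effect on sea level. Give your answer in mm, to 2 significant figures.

≈ 0.39 mm

Kelith: 0.13 × 44.7 km³ × (901/1024) = 5.113 km³ of water.
Arden: 0.13 × 1080 Gt = 1.404×10^14 kg; dividing by ρ_w = 1024 kg m⁻³ gives 1.371×10^11 m³ of water.
The Ardane floating ice tongue is floating and already displaces its own weight of water, so its melt adds essentially nothing to sea level.
Total added water ≈ 1.422×10^11 m³ over 3.66×10^14 m² → Δh = 3.89×10^-4 m = 0.39 mm.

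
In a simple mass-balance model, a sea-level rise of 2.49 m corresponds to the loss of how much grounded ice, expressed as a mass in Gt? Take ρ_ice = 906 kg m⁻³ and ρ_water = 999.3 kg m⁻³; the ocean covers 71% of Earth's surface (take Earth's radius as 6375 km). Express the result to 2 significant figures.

≈ 9.0×10^5 Gt

Required water volume = Δh × A = 2.49 m × 3.63×10^14 m² = 9.029×10^14 m³.
ρ_w = 999.3 kg m⁻³, so the mass of water = 9.029×10^14 m³ × 999.3 kg m⁻³ = 9.022×10^17 kg = 9.0×10^5 Gt (and the same mass of ice, by conservation).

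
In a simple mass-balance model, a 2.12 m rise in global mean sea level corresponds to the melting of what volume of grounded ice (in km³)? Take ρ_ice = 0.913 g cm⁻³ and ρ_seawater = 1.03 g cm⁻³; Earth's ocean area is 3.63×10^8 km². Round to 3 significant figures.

Required water volume = Δh × A = 2.12 m × 3.63×10^14 m² = 7.696×10^14 m³ = 7.696×10^5 km³.
Ice volume = water volume × ρ_w/ρ_ice = 7.696×10^5 × 1030/913 = 8.68×10^5 km³.

≈ 8.68×10^5 km³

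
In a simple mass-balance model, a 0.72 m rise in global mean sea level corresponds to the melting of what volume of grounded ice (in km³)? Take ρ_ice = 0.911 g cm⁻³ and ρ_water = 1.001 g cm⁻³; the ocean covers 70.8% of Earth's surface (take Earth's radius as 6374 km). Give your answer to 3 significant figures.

≈ 2.86×10^5 km³

Required water volume = Δh × A = 0.72 m × 3.61×10^14 m² = 2.603×10^14 m³ = 2.603×10^5 km³.
Ice volume = water volume × ρ_w/ρ_ice = 2.603×10^5 × 1001/911 = 2.86×10^5 km³.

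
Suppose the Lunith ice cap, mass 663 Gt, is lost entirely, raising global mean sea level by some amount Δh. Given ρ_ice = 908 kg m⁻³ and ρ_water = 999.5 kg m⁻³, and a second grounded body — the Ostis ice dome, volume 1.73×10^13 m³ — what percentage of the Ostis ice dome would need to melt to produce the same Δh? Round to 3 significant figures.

Equal sea-level rise means equal mass of meltwater, i.e. equal mass of ice lost.
Ice mass of Lunith: 6.630×10^14 kg; ice mass of Ostis: 1.571×10^16 kg.
Fraction required = 6.630×10^14 / 1.571×10^16 = 0.0422 → 4.22 %.

≈ 4.22 %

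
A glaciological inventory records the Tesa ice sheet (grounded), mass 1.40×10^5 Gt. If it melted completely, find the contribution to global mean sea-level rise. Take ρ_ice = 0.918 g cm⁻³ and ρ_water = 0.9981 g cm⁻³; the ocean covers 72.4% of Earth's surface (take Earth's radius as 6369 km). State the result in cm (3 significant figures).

Tesa: 1.40×10^5 Gt = 1.400×10^17 kg; dividing by ρ_w = 0.9981 g cm⁻³ = 998.1 kg m⁻³ gives 1.403×10^14 m³ of water.
Spread over 3.69×10^14 m² of ocean, Δh = 1.403×10^14 / 3.69×10^14 = 0.380 m = 38.0 cm.

≈ 38.0 cm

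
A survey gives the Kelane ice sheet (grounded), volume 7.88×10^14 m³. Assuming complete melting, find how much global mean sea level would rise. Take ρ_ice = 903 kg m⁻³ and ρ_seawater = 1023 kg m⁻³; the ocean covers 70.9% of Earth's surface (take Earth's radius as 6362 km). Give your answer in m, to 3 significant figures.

≈ 1.93 m

Kelane: 7.88×10^14 m³ × (903/1023) = 6.956×10^14 m³ of water.
Spread over 3.61×10^14 m² of ocean, Δh = 6.956×10^14 / 3.61×10^14 = 1.93 m.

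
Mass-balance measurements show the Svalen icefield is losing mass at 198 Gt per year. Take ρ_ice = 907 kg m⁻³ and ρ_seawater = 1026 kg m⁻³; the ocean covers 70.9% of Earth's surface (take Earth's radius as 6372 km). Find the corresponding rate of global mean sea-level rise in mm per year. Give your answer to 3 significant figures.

ρ_w = 1026 kg m⁻³. Annual water volume added = 198 Gt / ρ_w = 1.980×10^14 kg / 1026 kg m⁻³ = 1.930×10^11 m³.
Δh per year = 1.930×10^11 / 3.62×10^14 = 5.33×10^-4 m = 0.533 mm.

≈ 0.533 mm/yr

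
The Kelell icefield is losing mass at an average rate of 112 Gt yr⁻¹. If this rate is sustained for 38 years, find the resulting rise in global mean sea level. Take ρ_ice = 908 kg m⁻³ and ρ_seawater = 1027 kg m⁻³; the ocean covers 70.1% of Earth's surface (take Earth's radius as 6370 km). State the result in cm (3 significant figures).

Total mass lost = 112 Gt/yr × 38 yr = 4256 Gt = 4.256×10^15 kg.
ρ_w = 1027 kg m⁻³, so water volume = 4.256×10^15 / 1027 = 4.144×10^12 m³.
Δh = 4.144×10^12 / 3.57×10^14 = 0.0116 m = 1.16 cm.

≈ 1.16 cm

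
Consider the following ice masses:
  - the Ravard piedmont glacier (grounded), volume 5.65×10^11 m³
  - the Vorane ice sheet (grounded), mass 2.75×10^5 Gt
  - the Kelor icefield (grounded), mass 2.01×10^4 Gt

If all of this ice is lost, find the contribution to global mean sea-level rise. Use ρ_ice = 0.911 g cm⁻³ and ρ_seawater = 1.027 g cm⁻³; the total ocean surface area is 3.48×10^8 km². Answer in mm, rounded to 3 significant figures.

≈ 827 mm

Ravard: 5.65×10^11 m³ × (911/1027) = 5.012×10^11 m³ of water.
Vorane: 2.75×10^5 Gt = 2.750×10^17 kg; dividing by ρ_w = 1.027 g cm⁻³ = 1027 kg m⁻³ gives 2.678×10^14 m³ of water.
Kelor: 2.01×10^4 Gt = 2.010×10^16 kg; dividing by ρ_w = 1027 kg m⁻³ gives 1.957×10^13 m³ of water.
Total added water ≈ 2.878×10^14 m³ over 3.48×10^14 m² → Δh = 0.827 m = 827 mm.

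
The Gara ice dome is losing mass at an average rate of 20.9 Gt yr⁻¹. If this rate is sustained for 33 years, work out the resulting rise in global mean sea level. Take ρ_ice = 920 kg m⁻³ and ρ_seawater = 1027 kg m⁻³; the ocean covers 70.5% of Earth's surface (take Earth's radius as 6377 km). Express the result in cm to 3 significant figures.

Total mass lost = 20.9 Gt/yr × 33 yr = 689.7 Gt = 6.897×10^14 kg.
ρ_w = 1027 kg m⁻³, so water volume = 6.897×10^14 / 1027 = 6.716×10^11 m³.
Δh = 6.716×10^11 / 3.60×10^14 = 1.86×10^-3 m = 0.186 cm.

≈ 0.186 cm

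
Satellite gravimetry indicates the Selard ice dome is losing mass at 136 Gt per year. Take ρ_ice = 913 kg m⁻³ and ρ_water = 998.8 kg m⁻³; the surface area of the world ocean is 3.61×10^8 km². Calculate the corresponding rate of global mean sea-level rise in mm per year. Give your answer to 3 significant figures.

≈ 0.377 mm/yr

ρ_w = 998.8 kg m⁻³. Annual water volume added = 136 Gt / ρ_w = 1.360×10^14 kg / 998.8 kg m⁻³ = 1.362×10^11 m³.
Δh per year = 1.362×10^11 / 3.61×10^14 = 3.77×10^-4 m = 0.377 mm.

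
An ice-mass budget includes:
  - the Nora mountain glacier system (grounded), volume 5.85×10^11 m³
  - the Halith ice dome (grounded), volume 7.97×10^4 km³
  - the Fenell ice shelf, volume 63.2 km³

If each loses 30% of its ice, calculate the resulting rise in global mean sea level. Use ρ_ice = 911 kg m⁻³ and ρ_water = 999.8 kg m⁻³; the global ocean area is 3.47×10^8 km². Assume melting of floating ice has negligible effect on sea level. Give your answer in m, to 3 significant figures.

Nora: 0.3 × 5.85×10^11 m³ × (911/999.8) = 1.599×10^11 m³ of water.
Halith: 0.3 × 7.97×10^4 km³ × (911/999.8) = 2.179×10^4 km³ of water.
The Fenell ice shelf is floating and already displaces its own weight of water, so its melt adds essentially nothing to sea level.
Total added water ≈ 2.195×10^13 m³ over 3.47×10^14 m² → Δh = 0.0632 m.

≈ 0.0632 m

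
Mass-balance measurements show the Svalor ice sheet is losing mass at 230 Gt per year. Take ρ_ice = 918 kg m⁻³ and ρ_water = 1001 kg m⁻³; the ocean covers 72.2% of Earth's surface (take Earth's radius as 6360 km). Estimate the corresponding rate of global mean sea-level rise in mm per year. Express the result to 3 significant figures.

≈ 0.626 mm/yr

ρ_w = 1001 kg m⁻³. Annual water volume added = 230 Gt / ρ_w = 2.300×10^14 kg / 1001 kg m⁻³ = 2.298×10^11 m³.
Δh per year = 2.298×10^11 / 3.67×10^14 = 6.26×10^-4 m = 0.626 mm.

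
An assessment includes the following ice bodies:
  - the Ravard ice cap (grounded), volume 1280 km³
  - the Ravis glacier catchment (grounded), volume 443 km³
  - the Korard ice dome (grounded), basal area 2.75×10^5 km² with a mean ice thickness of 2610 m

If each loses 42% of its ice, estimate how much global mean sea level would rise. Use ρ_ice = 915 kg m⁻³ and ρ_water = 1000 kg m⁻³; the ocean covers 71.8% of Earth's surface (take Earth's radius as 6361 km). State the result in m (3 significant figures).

Ravard: 0.42 × 1280 km³ × (915/1000) = 491.9 km³ of water.
Ravis: 0.42 × 443 km³ × (915/1000) = 170.2 km³ of water.
Korard: ice volume = 2.75×10^5 km² × 2610 m = 7.178×10^5 km³; 0.42 × 7.178×10^5 × (915/1000) = 2.758×10^5 km³ of water.
Total added water ≈ 2.765×10^14 m³ over 3.65×10^14 m² → Δh = 0.757 m.

≈ 0.757 m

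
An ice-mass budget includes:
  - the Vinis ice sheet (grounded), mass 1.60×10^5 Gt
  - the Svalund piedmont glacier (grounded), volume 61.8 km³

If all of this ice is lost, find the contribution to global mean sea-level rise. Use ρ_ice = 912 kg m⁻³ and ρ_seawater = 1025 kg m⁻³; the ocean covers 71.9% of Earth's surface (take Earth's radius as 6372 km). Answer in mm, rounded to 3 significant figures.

≈ 426 mm

Vinis: 1.60×10^5 Gt = 1.600×10^17 kg; dividing by ρ_w = 1025 kg m⁻³ gives 1.561×10^14 m³ of water.
Svalund: 61.8 km³ × (912/1025) = 54.99 km³ of water.
Total added water ≈ 1.562×10^14 m³ over 3.67×10^14 m² → Δh = 0.426 m = 426 mm.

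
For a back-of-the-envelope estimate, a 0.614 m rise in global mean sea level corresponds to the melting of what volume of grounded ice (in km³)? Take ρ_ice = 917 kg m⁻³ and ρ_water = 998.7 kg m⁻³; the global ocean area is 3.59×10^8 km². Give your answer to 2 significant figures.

≈ 2.4×10^5 km³

Required water volume = Δh × A = 0.614 m × 3.59×10^14 m² = 2.204×10^14 m³ = 2.204×10^5 km³.
Ice volume = water volume × ρ_w/ρ_ice = 2.204×10^5 × 998.7/917 = 2.4×10^5 km³.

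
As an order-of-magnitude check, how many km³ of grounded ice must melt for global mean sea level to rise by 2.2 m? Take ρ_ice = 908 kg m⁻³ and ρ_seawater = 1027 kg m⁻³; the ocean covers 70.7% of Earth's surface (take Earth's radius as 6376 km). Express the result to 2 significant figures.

≈ 9.0×10^5 km³

Required water volume = Δh × A = 2.2 m × 3.61×10^14 m² = 7.946×10^14 m³ = 7.946×10^5 km³.
Ice volume = water volume × ρ_w/ρ_ice = 7.946×10^5 × 1027/908 = 9.0×10^5 km³.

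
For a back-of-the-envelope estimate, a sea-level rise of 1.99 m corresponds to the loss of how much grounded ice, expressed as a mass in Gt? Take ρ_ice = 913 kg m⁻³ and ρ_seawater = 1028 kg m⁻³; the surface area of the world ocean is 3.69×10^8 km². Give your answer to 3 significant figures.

≈ 7.55×10^5 Gt

Required water volume = Δh × A = 1.99 m × 3.69×10^14 m² = 7.343×10^14 m³.
ρ_w = 1028 kg m⁻³, so the mass of water = 7.343×10^14 m³ × 1028 kg m⁻³ = 7.549×10^17 kg = 7.55×10^5 Gt (and the same mass of ice, by conservation).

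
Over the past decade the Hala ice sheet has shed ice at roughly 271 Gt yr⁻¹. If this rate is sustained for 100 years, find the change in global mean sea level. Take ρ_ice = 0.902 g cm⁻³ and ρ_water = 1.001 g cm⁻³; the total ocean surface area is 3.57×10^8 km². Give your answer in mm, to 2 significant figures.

≈ 76 mm

Total mass lost = 271 Gt/yr × 100 yr = 2.710×10^4 Gt = 2.710×10^16 kg.
ρ_w = 1.001 g cm⁻³ = 1001 kg m⁻³, so water volume = 2.710×10^16 / 1001 = 2.707×10^13 m³.
Δh = 2.707×10^13 / 3.57×10^14 = 0.0758 m = 76 mm.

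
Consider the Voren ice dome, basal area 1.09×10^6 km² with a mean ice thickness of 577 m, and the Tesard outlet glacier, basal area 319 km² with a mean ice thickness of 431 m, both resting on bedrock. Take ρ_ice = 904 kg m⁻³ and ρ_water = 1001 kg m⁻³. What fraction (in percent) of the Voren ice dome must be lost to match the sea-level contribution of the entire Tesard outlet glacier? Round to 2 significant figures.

Equal sea-level rise means equal mass of meltwater, i.e. equal mass of ice lost.
Ice mass of Tesard: 1.243×10^14 kg; ice mass of Voren: 5.686×10^17 kg.
Fraction required = 1.243×10^14 / 5.686×10^17 = 2.19×10^-4 → 0.022 %.

≈ 0.022 %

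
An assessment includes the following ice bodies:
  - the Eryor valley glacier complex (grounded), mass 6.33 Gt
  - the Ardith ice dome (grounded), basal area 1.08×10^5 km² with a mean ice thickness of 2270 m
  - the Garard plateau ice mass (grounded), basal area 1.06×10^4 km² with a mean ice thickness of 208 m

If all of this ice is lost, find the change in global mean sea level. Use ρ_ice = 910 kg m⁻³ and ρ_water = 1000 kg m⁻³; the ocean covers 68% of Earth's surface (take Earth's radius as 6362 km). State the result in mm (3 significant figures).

Eryor: 6.33 Gt = 6.330×10^12 kg; dividing by ρ_w = 1000 kg m⁻³ gives 6.330×10^9 m³ of water.
Ardith: ice volume = 1.08×10^5 km² × 2270 m = 2.452×10^5 km³; 2.452×10^5 × (910/1000) = 2.231×10^5 km³ of water.
Garard: ice volume = 1.06×10^4 km² × 208 m = 2205 km³; 2205 × (910/1000) = 2006 km³ of water.
Total added water ≈ 2.251×10^14 m³ over 3.46×10^14 m² → Δh = 0.651 m = 651 mm.

≈ 651 mm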